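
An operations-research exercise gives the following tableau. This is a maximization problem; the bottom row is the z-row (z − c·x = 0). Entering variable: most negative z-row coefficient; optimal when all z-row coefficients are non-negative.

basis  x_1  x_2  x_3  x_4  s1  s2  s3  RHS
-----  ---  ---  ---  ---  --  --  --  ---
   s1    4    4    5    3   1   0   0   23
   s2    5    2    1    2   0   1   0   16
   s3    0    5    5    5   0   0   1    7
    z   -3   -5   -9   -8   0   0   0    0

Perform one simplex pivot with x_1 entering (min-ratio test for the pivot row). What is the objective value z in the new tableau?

48/5

Ratio test on column x_1 — row 1: 23/4 = 23/4; row 2: 16/5 = 16/5; row 3: entry 0 ≤ 0. Minimum is 16/5 at row 2 (s2 leaves); pivot element 5.
Pivot on row 2; the z-row RHS becomes 0 − (-3)·(16/5) = 48/5.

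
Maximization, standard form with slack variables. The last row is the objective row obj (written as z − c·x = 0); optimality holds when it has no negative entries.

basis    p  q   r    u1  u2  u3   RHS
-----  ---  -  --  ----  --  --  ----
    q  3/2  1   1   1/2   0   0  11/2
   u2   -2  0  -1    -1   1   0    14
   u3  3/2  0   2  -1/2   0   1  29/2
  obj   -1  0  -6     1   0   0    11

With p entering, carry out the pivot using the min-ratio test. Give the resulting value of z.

44/3

Ratio test on column p — row 1: (11/2)/(3/2) = 11/3; row 2: entry -2 ≤ 0; row 3: (29/2)/(3/2) = 29/3. Minimum is 11/3 at row 1 (q leaves); pivot element 3/2.
Pivot on row 1; the obj-row RHS becomes 11 − (-1)·(11/3) = 44/3.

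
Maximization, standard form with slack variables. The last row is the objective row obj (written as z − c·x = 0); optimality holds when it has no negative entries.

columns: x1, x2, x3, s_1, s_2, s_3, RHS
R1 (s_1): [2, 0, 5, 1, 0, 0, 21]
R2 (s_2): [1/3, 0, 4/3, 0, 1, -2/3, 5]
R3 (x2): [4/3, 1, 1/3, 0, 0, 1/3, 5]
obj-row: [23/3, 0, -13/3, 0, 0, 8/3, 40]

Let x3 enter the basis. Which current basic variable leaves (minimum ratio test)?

Column x3 entries and ratios — s_1: 21/5 = 21/5; s_2: 5/(4/3) = 15/4; x2: 5/(1/3) = 15.
Smallest ratio is 15/4 in the row of s_2, so s_2 leaves.

s_2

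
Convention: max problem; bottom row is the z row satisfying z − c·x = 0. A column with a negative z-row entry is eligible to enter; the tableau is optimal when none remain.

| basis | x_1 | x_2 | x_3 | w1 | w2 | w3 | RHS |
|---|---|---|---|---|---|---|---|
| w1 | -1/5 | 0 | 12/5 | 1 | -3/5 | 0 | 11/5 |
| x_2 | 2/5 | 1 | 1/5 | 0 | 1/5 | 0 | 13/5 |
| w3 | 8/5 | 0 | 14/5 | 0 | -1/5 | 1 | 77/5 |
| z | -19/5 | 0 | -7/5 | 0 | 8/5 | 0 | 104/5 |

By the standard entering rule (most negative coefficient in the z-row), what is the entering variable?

x_1

Negative z-row entries: x_1: -19/5, x_3: -7/5.
The most negative is -19/5 in column x_1, so x_1 enters.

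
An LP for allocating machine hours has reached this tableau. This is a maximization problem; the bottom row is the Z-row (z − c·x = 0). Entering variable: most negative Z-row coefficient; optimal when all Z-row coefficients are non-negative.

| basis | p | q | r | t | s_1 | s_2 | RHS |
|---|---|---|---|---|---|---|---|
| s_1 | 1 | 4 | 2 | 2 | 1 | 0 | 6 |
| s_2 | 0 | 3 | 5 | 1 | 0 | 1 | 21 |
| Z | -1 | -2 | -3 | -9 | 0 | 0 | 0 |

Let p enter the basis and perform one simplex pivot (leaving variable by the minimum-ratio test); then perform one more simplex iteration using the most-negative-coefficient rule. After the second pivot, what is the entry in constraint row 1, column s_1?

Ratio test on column p — row 1: 6/1 = 6; row 2: entry 0 ≤ 0. Minimum is 6 at row 1 (s_1 leaves); pivot element 1.
Divide row 1 by 1; eliminate column p from the other rows.
Second iteration: most negative Z-row entry is -7 in column t, so t enters.
Ratio test on column t — row 1: 6/2 = 3; row 2: 21/1 = 21. Minimum is 3 at row 1 (p leaves); pivot element 2.
Divide row 1 by 2; eliminate column t from the other rows.
After both pivots, the entry at constraint row 1, column s_1 is 1/2.

1/2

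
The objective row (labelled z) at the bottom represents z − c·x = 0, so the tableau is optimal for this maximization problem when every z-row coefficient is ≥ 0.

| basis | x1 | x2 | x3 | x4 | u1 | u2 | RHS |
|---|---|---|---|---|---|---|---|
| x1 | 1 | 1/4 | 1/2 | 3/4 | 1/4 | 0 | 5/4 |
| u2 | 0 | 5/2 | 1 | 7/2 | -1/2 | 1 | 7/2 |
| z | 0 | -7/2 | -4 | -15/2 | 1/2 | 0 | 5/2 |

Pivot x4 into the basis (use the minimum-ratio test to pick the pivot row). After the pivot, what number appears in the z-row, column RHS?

Ratio test on column x4 — row 1: (5/4)/(3/4) = 5/3; row 2: (7/2)/(7/2) = 1. Minimum is 1 at row 2 (u2 leaves); pivot element 7/2.
Divide row 2 by 7/2; eliminate column x4 from the other rows.
z-row update in column RHS: 5/2 − (-15/2)·1 = 10.

10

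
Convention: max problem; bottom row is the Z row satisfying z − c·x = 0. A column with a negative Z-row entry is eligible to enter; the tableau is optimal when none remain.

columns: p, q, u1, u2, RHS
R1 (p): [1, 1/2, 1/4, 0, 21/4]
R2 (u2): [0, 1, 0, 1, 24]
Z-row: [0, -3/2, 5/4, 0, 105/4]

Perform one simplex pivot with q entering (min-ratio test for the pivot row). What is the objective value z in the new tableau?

42

Ratio test on column q — row 1: (21/4)/(1/2) = 21/2; row 2: 24/1 = 24. Minimum is 21/2 at row 1 (p leaves); pivot element 1/2.
Pivot on row 1; the Z-row RHS becomes 105/4 − (-3/2)·(21/2) = 42.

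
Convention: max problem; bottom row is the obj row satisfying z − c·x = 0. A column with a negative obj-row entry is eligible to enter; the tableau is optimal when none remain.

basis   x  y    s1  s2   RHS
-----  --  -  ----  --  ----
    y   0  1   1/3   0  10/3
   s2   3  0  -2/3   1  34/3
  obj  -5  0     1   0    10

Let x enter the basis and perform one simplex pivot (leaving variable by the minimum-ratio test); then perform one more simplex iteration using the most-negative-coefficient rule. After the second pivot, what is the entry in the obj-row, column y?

Ratio test on column x — row 1: entry 0 ≤ 0; row 2: (34/3)/3 = 34/9. Minimum is 34/9 at row 2 (s2 leaves); pivot element 3.
Divide row 2 by 3; eliminate column x from the other rows.
Second iteration: most negative obj-row entry is -1/9 in column s1, so s1 enters.
Ratio test on column s1 — row 1: (10/3)/(1/3) = 10; row 2: entry -2/9 ≤ 0. Minimum is 10 at row 1 (y leaves); pivot element 1/3.
Divide row 1 by 1/3; eliminate column s1 from the other rows.
After both pivots, the entry at the obj-row, column y is 1/3.

1/3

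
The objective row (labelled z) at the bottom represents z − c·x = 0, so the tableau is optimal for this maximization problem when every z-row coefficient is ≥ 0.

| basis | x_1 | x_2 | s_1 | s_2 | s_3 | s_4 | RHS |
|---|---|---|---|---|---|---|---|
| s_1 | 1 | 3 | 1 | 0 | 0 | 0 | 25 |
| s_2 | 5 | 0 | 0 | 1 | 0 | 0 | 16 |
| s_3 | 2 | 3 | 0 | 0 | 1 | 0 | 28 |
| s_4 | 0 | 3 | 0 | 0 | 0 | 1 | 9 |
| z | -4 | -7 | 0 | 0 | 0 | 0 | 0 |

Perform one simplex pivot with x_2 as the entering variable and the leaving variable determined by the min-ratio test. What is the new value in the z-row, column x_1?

-4

Ratio test on column x_2 — row 1: 25/3 = 25/3; row 2: entry 0 ≤ 0; row 3: 28/3 = 28/3; row 4: 9/3 = 3. Minimum is 3 at row 4 (s_4 leaves); pivot element 3.
Divide row 4 by 3; eliminate column x_2 from the other rows.
z-row update in column x_1: -4 − (-7)·0 = -4.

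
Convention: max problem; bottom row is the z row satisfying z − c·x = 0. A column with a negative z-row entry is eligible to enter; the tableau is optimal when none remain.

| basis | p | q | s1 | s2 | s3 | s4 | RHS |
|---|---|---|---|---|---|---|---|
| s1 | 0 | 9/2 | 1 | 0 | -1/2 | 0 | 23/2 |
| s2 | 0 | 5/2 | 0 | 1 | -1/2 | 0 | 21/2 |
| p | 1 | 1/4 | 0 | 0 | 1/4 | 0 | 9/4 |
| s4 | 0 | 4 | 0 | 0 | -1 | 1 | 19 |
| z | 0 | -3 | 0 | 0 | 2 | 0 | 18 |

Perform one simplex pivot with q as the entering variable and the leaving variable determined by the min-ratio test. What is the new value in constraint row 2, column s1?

-5/9

Ratio test on column q — row 1: (23/2)/(9/2) = 23/9; row 2: (21/2)/(5/2) = 21/5; row 3: (9/4)/(1/4) = 9; row 4: 19/4 = 19/4. Minimum is 23/9 at row 1 (s1 leaves); pivot element 9/2.
Divide row 1 by 9/2; eliminate column q from the other rows.
Row 2 update in column s1: 0 − (5/2)·(2/9) = -5/9.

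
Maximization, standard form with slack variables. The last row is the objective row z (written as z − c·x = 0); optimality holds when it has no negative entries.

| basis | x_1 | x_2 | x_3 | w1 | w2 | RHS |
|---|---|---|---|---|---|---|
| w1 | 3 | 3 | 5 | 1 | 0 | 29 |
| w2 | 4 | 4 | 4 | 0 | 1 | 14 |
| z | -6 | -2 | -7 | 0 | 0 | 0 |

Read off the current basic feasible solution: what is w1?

w1 is basic (row 1); its value is the RHS of that row, 29.

29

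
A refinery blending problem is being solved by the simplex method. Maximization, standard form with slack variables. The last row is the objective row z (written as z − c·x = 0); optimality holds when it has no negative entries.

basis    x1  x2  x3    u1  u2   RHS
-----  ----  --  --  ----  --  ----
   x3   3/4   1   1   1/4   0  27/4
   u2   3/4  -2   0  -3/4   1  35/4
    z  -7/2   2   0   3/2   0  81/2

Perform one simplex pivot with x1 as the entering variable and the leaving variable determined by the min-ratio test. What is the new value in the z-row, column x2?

20/3

Ratio test on column x1 — row 1: (27/4)/(3/4) = 9; row 2: (35/4)/(3/4) = 35/3. Minimum is 9 at row 1 (x3 leaves); pivot element 3/4.
Divide row 1 by 3/4; eliminate column x1 from the other rows.
z-row update in column x2: 2 − (-7/2)·(4/3) = 20/3.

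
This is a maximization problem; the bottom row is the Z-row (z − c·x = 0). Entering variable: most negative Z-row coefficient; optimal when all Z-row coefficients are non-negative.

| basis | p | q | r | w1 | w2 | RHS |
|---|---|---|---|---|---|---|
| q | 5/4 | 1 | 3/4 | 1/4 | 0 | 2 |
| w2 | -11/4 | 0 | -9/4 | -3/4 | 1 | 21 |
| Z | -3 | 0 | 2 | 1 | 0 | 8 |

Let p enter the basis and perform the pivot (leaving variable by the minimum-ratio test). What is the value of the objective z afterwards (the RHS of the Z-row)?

Ratio test on column p — row 1: 2/(5/4) = 8/5; row 2: entry -11/4 ≤ 0. Minimum is 8/5 at row 1 (q leaves); pivot element 5/4.
Pivot on row 1; the Z-row RHS becomes 8 − (-3)·(8/5) = 64/5.

64/5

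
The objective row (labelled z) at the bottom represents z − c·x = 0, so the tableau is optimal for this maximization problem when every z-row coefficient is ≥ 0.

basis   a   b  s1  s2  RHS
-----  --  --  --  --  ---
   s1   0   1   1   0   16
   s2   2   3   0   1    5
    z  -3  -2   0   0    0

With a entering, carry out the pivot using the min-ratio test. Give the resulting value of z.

15/2

Ratio test on column a — row 1: entry 0 ≤ 0; row 2: 5/2 = 5/2. Minimum is 5/2 at row 2 (s2 leaves); pivot element 2.
Pivot on row 2; the z-row RHS becomes 0 − (-3)·(5/2) = 15/2.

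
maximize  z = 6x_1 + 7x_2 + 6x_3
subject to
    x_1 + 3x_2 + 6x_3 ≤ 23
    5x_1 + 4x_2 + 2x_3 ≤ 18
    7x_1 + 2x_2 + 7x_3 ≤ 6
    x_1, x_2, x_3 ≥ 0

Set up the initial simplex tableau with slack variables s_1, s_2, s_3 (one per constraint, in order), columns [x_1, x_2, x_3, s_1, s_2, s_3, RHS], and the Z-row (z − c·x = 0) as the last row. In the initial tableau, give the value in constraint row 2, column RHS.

18

The RHS of constraint 2 is b_2 = 18.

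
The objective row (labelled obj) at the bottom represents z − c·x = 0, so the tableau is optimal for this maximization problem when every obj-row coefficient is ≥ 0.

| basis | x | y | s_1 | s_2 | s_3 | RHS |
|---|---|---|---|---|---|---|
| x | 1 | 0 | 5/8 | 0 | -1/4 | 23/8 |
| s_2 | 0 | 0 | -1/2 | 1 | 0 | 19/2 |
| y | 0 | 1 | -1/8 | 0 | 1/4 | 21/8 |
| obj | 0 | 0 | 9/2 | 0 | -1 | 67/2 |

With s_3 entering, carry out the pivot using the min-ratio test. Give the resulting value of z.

44

Ratio test on column s_3 — row 1: entry -1/4 ≤ 0; row 2: entry 0 ≤ 0; row 3: (21/8)/(1/4) = 21/2. Minimum is 21/2 at row 3 (y leaves); pivot element 1/4.
Pivot on row 3; the obj-row RHS becomes 67/2 − (-1)·(21/2) = 44.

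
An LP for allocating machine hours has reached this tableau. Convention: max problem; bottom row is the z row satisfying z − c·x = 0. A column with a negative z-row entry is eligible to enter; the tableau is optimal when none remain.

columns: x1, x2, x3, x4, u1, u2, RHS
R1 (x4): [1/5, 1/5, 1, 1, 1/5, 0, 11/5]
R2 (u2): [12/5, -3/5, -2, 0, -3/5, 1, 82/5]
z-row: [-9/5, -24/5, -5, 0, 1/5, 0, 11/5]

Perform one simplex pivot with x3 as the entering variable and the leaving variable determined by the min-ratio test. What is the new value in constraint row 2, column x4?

2

Ratio test on column x3 — row 1: (11/5)/1 = 11/5; row 2: entry -2 ≤ 0. Minimum is 11/5 at row 1 (x4 leaves); pivot element 1.
Divide row 1 by 1; eliminate column x3 from the other rows.
Row 2 update in column x4: 0 − (-2)·1 = 2.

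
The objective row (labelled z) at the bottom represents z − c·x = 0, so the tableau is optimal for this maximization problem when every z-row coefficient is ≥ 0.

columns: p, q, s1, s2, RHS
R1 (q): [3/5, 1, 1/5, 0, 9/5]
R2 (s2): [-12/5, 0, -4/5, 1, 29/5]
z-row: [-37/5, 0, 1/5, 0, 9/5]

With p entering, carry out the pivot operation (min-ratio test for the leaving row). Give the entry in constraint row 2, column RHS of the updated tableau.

13

Ratio test on column p — row 1: (9/5)/(3/5) = 3; row 2: entry -12/5 ≤ 0. Minimum is 3 at row 1 (q leaves); pivot element 3/5.
Divide row 1 by 3/5; eliminate column p from the other rows.
Row 2 update in column RHS: 29/5 − (-12/5)·3 = 13.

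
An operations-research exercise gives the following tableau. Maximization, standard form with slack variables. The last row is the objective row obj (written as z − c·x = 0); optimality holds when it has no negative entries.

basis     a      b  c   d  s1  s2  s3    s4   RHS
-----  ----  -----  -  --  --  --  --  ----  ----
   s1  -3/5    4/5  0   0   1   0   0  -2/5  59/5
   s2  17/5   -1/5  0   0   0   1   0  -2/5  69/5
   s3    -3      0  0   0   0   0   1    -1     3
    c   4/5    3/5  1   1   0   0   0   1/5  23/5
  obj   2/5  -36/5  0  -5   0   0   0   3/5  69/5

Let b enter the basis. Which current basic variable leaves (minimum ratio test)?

Column b entries and ratios — s1: (59/5)/(4/5) = 59/4; s2: -1/5 ≤ 0, skip; s3: 0 ≤ 0, skip; c: (23/5)/(3/5) = 23/3.
Smallest ratio is 23/3 in the row of c, so c leaves.

c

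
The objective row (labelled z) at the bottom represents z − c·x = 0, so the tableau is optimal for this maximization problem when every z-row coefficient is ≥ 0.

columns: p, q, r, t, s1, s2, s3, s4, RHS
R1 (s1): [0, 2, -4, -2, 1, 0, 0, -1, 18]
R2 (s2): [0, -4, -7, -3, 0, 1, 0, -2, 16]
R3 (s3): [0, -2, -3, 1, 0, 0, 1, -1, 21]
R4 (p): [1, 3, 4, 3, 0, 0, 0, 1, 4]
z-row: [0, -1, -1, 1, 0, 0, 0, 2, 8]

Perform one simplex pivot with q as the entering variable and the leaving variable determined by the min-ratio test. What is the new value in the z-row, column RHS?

28/3

Ratio test on column q — row 1: 18/2 = 9; row 2: entry -4 ≤ 0; row 3: entry -2 ≤ 0; row 4: 4/3 = 4/3. Minimum is 4/3 at row 4 (p leaves); pivot element 3.
Divide row 4 by 3; eliminate column q from the other rows.
z-row update in column RHS: 8 − (-1)·(4/3) = 28/3.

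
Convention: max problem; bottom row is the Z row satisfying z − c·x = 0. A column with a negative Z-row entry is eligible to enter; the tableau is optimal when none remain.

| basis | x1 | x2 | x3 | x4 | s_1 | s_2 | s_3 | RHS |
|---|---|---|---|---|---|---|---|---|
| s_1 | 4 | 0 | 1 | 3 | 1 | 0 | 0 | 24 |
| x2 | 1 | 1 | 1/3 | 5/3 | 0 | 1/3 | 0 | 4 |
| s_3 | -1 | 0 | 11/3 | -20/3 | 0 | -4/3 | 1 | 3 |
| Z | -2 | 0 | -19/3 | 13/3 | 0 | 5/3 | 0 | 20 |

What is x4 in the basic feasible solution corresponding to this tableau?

0

x4 is not in the basis, so in the current basic feasible solution x4 = 0.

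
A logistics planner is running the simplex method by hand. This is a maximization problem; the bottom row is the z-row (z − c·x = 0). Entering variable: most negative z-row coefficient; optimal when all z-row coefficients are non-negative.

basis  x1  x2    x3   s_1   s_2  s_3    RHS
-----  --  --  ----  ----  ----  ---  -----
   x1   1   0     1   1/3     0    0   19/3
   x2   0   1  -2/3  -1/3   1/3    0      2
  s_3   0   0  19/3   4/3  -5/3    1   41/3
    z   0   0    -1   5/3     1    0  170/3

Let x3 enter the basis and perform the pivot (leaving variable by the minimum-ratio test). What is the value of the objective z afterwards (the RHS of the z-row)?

Ratio test on column x3 — row 1: (19/3)/1 = 19/3; row 2: entry -2/3 ≤ 0; row 3: (41/3)/(19/3) = 41/19. Minimum is 41/19 at row 3 (s_3 leaves); pivot element 19/3.
Pivot on row 3; the z-row RHS becomes 170/3 − (-1)·(41/19) = 3353/57.

3353/57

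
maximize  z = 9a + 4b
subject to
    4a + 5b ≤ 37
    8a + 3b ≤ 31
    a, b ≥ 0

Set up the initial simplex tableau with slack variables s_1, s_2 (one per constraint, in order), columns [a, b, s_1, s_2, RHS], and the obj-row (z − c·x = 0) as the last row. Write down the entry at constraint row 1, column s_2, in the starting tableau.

Slack s_2 belongs to constraint 2; its column is the unit vector e_2, so the entry in row 1 is 0.

0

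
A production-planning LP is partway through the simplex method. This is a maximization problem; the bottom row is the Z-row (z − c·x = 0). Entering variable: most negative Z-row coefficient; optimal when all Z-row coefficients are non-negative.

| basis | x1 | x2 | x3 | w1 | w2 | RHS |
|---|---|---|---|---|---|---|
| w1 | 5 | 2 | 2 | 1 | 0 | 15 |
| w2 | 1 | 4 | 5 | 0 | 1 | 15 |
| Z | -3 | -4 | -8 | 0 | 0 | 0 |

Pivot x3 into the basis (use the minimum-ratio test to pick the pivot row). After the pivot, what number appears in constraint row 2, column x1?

Ratio test on column x3 — row 1: 15/2 = 15/2; row 2: 15/5 = 3. Minimum is 3 at row 2 (w2 leaves); pivot element 5.
Divide row 2 by 5; eliminate column x3 from the other rows.
In the new row 2, the x1 entry is the old entry divided by the pivot: 1/5 = 1/5.

1/5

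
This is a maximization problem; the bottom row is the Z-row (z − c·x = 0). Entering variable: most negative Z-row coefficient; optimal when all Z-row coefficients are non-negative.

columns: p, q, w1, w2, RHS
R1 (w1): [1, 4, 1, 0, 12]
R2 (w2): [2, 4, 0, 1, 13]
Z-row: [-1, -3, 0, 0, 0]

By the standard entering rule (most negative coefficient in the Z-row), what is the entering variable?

q

Negative Z-row entries: p: -1, q: -3.
The most negative is -3 in column q, so q enters.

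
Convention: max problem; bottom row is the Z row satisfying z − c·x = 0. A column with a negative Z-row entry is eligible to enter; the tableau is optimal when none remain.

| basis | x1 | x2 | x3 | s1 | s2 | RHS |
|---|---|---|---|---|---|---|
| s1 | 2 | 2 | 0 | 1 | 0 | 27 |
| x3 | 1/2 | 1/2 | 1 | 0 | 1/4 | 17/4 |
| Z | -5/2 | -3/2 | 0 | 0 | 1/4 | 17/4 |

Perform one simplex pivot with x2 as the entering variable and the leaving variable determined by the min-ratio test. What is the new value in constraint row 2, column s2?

Ratio test on column x2 — row 1: 27/2 = 27/2; row 2: (17/4)/(1/2) = 17/2. Minimum is 17/2 at row 2 (x3 leaves); pivot element 1/2.
Divide row 2 by 1/2; eliminate column x2 from the other rows.
In the new row 2, the s2 entry is the old entry divided by the pivot: (1/4)/(1/2) = 1/2.

1/2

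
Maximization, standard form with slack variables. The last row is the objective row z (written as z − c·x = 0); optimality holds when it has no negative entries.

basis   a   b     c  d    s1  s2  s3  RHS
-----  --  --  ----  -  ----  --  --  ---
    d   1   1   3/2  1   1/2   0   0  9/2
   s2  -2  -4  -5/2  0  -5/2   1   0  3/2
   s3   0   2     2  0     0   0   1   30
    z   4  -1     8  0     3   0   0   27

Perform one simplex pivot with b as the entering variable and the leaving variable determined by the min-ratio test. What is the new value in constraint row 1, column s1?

1/2

Ratio test on column b — row 1: (9/2)/1 = 9/2; row 2: entry -4 ≤ 0; row 3: 30/2 = 15. Minimum is 9/2 at row 1 (d leaves); pivot element 1.
Divide row 1 by 1; eliminate column b from the other rows.
In the new row 1, the s1 entry is the old entry divided by the pivot: (1/2)/1 = 1/2.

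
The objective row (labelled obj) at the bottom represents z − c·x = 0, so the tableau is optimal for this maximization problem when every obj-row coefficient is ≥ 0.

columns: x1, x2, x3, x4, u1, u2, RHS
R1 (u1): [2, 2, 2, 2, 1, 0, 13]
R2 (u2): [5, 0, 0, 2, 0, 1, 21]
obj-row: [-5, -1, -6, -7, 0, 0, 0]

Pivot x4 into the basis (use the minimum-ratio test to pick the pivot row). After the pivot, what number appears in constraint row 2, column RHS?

8

Ratio test on column x4 — row 1: 13/2 = 13/2; row 2: 21/2 = 21/2. Minimum is 13/2 at row 1 (u1 leaves); pivot element 2.
Divide row 1 by 2; eliminate column x4 from the other rows.
Row 2 update in column RHS: 21 − 2·(13/2) = 8.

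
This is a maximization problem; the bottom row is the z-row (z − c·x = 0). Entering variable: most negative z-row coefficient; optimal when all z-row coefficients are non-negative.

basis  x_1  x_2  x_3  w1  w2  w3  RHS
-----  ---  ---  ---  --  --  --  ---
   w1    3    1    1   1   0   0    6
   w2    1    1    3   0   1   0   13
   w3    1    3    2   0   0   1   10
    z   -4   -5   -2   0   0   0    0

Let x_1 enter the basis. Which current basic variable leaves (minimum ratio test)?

Column x_1 entries and ratios — w1: 6/3 = 2; w2: 13/1 = 13; w3: 10/1 = 10.
Smallest ratio is 2 in the row of w1, so w1 leaves.

w1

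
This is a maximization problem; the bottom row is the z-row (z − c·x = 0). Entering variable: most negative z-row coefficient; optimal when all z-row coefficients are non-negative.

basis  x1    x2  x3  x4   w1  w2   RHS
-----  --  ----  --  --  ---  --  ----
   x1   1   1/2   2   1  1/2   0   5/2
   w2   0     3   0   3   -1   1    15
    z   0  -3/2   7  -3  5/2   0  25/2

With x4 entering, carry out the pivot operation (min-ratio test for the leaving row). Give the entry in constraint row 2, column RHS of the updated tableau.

Ratio test on column x4 — row 1: (5/2)/1 = 5/2; row 2: 15/3 = 5. Minimum is 5/2 at row 1 (x1 leaves); pivot element 1.
Divide row 1 by 1; eliminate column x4 from the other rows.
Row 2 update in column RHS: 15 − 3·(5/2) = 15/2.

15/2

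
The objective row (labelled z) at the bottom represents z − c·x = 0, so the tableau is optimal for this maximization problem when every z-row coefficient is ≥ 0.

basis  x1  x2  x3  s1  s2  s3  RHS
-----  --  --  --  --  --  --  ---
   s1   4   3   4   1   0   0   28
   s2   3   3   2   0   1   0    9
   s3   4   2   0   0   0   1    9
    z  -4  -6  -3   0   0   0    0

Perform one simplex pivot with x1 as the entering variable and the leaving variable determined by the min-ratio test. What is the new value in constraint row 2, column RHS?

Ratio test on column x1 — row 1: 28/4 = 7; row 2: 9/3 = 3; row 3: 9/4 = 9/4. Minimum is 9/4 at row 3 (s3 leaves); pivot element 4.
Divide row 3 by 4; eliminate column x1 from the other rows.
Row 2 update in column RHS: 9 − 3·(9/4) = 9/4.

9/4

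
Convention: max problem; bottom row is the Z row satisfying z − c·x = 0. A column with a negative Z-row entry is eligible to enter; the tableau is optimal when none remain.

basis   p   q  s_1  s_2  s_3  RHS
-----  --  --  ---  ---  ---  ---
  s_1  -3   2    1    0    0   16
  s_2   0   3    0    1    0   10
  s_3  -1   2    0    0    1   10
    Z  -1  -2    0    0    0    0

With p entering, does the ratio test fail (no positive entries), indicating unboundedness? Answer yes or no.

yes

Every constraint-row entry in column p is ≤ 0, so increasing p is unbounded.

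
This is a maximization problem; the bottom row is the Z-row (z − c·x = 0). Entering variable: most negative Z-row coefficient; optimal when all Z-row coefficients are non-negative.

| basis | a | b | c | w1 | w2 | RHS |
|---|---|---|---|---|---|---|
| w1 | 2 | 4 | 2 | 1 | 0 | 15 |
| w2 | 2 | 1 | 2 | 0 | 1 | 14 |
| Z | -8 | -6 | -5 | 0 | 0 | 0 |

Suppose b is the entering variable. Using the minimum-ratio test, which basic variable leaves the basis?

w1

Column b entries and ratios — w1: 15/4 = 15/4; w2: 14/1 = 14.
Smallest ratio is 15/4 in the row of w1, so w1 leaves.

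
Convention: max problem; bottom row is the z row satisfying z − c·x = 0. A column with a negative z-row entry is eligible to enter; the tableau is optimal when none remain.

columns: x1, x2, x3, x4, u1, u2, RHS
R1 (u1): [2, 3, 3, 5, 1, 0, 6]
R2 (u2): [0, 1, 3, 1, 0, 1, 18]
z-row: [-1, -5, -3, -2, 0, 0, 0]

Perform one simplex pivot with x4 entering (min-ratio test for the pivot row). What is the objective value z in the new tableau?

Ratio test on column x4 — row 1: 6/5 = 6/5; row 2: 18/1 = 18. Minimum is 6/5 at row 1 (u1 leaves); pivot element 5.
Pivot on row 1; the z-row RHS becomes 0 − (-2)·(6/5) = 12/5.

12/5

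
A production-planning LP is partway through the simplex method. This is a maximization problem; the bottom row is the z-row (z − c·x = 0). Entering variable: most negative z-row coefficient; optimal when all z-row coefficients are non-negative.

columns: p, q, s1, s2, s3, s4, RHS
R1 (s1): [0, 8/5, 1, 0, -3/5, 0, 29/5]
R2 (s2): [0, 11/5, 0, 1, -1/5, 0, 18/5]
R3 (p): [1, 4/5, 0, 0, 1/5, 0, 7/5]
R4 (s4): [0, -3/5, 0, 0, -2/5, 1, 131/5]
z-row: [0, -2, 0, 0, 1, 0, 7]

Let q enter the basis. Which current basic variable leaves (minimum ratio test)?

Column q entries and ratios — s1: (29/5)/(8/5) = 29/8; s2: (18/5)/(11/5) = 18/11; p: (7/5)/(4/5) = 7/4; s4: -3/5 ≤ 0, skip.
Smallest ratio is 18/11 in the row of s2, so s2 leaves.

s2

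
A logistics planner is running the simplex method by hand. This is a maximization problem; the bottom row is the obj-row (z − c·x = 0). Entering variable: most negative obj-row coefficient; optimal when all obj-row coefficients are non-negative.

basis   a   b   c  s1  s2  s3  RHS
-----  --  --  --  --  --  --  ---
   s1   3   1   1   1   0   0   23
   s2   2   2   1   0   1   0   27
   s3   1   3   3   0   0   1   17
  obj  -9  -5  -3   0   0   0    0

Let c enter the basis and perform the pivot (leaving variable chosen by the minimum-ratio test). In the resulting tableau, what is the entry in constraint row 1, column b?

Ratio test on column c — row 1: 23/1 = 23; row 2: 27/1 = 27; row 3: 17/3 = 17/3. Minimum is 17/3 at row 3 (s3 leaves); pivot element 3.
Divide row 3 by 3; eliminate column c from the other rows.
Row 1 update in column b: 1 − 1·1 = 0.

0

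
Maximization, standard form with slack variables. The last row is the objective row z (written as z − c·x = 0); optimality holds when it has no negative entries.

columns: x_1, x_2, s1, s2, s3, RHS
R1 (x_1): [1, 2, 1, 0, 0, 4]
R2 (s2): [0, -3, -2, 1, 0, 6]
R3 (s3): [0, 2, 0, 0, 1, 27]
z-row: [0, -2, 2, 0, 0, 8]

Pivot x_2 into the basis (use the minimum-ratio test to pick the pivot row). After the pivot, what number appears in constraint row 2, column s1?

-1/2

Ratio test on column x_2 — row 1: 4/2 = 2; row 2: entry -3 ≤ 0; row 3: 27/2 = 27/2. Minimum is 2 at row 1 (x_1 leaves); pivot element 2.
Divide row 1 by 2; eliminate column x_2 from the other rows.
Row 2 update in column s1: -2 − (-3)·(1/2) = -1/2.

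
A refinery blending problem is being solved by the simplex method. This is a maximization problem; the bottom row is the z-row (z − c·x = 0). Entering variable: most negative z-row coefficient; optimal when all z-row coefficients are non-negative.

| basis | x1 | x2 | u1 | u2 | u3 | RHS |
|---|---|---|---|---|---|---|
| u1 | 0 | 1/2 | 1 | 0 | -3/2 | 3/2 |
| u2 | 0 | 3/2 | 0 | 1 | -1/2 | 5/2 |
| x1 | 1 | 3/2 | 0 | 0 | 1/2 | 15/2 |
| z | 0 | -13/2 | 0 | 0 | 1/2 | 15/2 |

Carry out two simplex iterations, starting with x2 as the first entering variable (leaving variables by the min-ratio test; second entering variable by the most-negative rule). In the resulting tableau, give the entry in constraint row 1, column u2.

-5/3

Ratio test on column x2 — row 1: (3/2)/(1/2) = 3; row 2: (5/2)/(3/2) = 5/3; row 3: (15/2)/(3/2) = 5. Minimum is 5/3 at row 2 (u2 leaves); pivot element 3/2.
Divide row 2 by 3/2; eliminate column x2 from the other rows.
Second iteration: most negative z-row entry is -5/3 in column u3, so u3 enters.
Ratio test on column u3 — row 1: entry -4/3 ≤ 0; row 2: entry -1/3 ≤ 0; row 3: 5/1 = 5. Minimum is 5 at row 3 (x1 leaves); pivot element 1.
Divide row 3 by 1; eliminate column u3 from the other rows.
After both pivots, the entry at constraint row 1, column u2 is -5/3.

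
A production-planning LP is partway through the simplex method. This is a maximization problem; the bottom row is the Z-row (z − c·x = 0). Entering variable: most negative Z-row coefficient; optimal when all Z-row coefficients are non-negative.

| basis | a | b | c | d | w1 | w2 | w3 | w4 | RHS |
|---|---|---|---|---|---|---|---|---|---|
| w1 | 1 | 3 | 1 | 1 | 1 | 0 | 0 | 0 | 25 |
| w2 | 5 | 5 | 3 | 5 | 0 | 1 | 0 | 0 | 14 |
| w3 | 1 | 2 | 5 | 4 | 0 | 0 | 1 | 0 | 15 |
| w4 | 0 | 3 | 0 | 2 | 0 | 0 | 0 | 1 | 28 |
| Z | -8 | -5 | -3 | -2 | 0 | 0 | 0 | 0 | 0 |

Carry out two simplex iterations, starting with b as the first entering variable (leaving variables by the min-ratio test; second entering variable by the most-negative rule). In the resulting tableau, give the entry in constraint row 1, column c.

2/5

Ratio test on column b — row 1: 25/3 = 25/3; row 2: 14/5 = 14/5; row 3: 15/2 = 15/2; row 4: 28/3 = 28/3. Minimum is 14/5 at row 2 (w2 leaves); pivot element 5.
Divide row 2 by 5; eliminate column b from the other rows.
Second iteration: most negative Z-row entry is -3 in column a, so a enters.
Ratio test on column a — row 1: entry -2 ≤ 0; row 2: (14/5)/1 = 14/5; row 3: entry -1 ≤ 0; row 4: entry -3 ≤ 0. Minimum is 14/5 at row 2 (b leaves); pivot element 1.
Divide row 2 by 1; eliminate column a from the other rows.
After both pivots, the entry at constraint row 1, column c is 2/5.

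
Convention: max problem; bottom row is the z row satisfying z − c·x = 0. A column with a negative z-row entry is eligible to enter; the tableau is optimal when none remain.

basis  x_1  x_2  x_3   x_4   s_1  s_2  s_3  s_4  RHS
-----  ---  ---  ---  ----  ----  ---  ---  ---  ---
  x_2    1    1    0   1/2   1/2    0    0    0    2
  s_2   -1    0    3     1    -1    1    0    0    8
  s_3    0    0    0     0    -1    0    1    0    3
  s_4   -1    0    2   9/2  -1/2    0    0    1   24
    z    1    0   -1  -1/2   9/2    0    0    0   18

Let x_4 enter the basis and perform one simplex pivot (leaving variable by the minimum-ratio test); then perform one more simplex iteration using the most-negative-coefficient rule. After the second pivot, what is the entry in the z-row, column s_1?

13/3

Ratio test on column x_4 — row 1: 2/(1/2) = 4; row 2: 8/1 = 8; row 3: entry 0 ≤ 0; row 4: 24/(9/2) = 16/3. Minimum is 4 at row 1 (x_2 leaves); pivot element 1/2.
Divide row 1 by 1/2; eliminate column x_4 from the other rows.
Second iteration: most negative z-row entry is -1 in column x_3, so x_3 enters.
Ratio test on column x_3 — row 1: entry 0 ≤ 0; row 2: 4/3 = 4/3; row 3: entry 0 ≤ 0; row 4: 6/2 = 3. Minimum is 4/3 at row 2 (s_2 leaves); pivot element 3.
Divide row 2 by 3; eliminate column x_3 from the other rows.
After both pivots, the entry at the z-row, column s_1 is 13/3.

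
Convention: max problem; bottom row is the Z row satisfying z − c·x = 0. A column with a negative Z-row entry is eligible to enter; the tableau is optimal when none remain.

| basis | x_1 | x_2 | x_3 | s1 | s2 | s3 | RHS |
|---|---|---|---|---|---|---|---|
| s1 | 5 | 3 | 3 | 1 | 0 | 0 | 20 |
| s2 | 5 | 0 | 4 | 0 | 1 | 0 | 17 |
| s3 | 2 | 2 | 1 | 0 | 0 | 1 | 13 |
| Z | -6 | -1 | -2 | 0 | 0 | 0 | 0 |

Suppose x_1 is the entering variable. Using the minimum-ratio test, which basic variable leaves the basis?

Column x_1 entries and ratios — s1: 20/5 = 4; s2: 17/5 = 17/5; s3: 13/2 = 13/2.
Smallest ratio is 17/5 in the row of s2, so s2 leaves.

s2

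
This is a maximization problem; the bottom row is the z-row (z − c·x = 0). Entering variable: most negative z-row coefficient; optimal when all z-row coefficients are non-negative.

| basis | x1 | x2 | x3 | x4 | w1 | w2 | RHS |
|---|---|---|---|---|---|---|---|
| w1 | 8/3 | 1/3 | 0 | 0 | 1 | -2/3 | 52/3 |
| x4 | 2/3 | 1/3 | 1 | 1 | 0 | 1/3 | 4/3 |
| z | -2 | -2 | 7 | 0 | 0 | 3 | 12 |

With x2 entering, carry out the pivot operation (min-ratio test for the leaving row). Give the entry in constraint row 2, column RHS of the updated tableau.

4

Ratio test on column x2 — row 1: (52/3)/(1/3) = 52; row 2: (4/3)/(1/3) = 4. Minimum is 4 at row 2 (x4 leaves); pivot element 1/3.
Divide row 2 by 1/3; eliminate column x2 from the other rows.
In the new row 2, the RHS entry is the old entry divided by the pivot: (4/3)/(1/3) = 4.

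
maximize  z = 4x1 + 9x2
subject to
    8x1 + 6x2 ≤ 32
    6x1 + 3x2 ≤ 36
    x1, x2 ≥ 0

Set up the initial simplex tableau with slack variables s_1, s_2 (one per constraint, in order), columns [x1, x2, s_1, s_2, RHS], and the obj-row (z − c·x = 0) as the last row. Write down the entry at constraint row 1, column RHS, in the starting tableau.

32

The RHS of constraint 1 is b_1 = 32.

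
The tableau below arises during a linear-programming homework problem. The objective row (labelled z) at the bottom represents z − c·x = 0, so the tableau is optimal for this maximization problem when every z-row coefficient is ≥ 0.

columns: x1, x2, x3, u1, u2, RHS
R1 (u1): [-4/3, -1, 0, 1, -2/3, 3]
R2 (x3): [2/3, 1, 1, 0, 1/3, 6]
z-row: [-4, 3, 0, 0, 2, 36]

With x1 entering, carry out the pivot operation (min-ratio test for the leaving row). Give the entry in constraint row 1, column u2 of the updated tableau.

Ratio test on column x1 — row 1: entry -4/3 ≤ 0; row 2: 6/(2/3) = 9. Minimum is 9 at row 2 (x3 leaves); pivot element 2/3.
Divide row 2 by 2/3; eliminate column x1 from the other rows.
Row 1 update in column u2: -2/3 − (-4/3)·(1/2) = 0.

0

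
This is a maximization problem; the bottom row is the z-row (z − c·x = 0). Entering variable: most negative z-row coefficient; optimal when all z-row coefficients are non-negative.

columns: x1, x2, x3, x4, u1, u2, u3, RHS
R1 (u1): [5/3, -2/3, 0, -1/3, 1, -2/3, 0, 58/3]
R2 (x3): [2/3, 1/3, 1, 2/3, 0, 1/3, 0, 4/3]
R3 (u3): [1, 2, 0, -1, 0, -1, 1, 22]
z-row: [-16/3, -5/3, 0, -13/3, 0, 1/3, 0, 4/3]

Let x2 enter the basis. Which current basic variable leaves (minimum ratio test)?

Column x2 entries and ratios — u1: -2/3 ≤ 0, skip; x3: (4/3)/(1/3) = 4; u3: 22/2 = 11.
Smallest ratio is 4 in the row of x3, so x3 leaves.

x3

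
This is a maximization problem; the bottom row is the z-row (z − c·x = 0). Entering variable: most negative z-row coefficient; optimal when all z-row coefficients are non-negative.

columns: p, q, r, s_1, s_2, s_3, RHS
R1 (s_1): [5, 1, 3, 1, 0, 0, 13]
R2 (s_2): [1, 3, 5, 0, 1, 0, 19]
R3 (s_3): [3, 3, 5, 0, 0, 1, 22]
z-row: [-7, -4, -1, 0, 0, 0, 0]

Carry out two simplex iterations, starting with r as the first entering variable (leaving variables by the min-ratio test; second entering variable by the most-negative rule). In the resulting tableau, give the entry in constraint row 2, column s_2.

5/22

Ratio test on column r — row 1: 13/3 = 13/3; row 2: 19/5 = 19/5; row 3: 22/5 = 22/5. Minimum is 19/5 at row 2 (s_2 leaves); pivot element 5.
Divide row 2 by 5; eliminate column r from the other rows.
Second iteration: most negative z-row entry is -34/5 in column p, so p enters.
Ratio test on column p — row 1: (8/5)/(22/5) = 4/11; row 2: (19/5)/(1/5) = 19; row 3: 3/2 = 3/2. Minimum is 4/11 at row 1 (s_1 leaves); pivot element 22/5.
Divide row 1 by 22/5; eliminate column p from the other rows.
After both pivots, the entry at constraint row 2, column s_2 is 5/22.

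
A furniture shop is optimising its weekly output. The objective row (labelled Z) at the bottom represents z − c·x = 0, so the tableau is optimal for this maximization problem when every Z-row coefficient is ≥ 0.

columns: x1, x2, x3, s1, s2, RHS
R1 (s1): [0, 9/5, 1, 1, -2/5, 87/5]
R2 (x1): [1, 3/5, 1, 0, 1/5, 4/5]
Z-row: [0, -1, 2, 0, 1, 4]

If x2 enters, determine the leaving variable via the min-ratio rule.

x1

Column x2 entries and ratios — s1: (87/5)/(9/5) = 29/3; x1: (4/5)/(3/5) = 4/3.
Smallest ratio is 4/3 in the row of x1, so x1 leaves.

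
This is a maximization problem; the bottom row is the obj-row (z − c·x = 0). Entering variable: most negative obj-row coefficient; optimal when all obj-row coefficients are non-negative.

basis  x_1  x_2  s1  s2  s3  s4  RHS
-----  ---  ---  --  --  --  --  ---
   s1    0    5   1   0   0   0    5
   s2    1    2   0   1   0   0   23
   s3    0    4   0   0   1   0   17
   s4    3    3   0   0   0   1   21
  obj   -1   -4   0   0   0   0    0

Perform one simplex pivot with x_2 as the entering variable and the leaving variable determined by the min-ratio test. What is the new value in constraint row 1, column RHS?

Ratio test on column x_2 — row 1: 5/5 = 1; row 2: 23/2 = 23/2; row 3: 17/4 = 17/4; row 4: 21/3 = 7. Minimum is 1 at row 1 (s1 leaves); pivot element 5.
Divide row 1 by 5; eliminate column x_2 from the other rows.
In the new row 1, the RHS entry is the old entry divided by the pivot: 5/5 = 1.

1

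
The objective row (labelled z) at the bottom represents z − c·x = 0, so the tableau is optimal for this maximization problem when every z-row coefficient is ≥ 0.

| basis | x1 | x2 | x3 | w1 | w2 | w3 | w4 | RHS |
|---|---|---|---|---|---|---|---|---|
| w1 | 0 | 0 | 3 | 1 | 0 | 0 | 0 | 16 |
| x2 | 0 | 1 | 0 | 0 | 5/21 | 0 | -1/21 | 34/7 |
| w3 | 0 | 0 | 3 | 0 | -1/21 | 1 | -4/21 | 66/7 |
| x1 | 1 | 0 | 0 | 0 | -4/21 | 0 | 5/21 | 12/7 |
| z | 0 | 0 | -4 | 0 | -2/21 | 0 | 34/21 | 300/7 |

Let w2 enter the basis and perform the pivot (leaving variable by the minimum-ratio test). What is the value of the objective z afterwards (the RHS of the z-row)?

Ratio test on column w2 — row 1: entry 0 ≤ 0; row 2: (34/7)/(5/21) = 102/5; row 3: entry -1/21 ≤ 0; row 4: entry -4/21 ≤ 0. Minimum is 102/5 at row 2 (x2 leaves); pivot element 5/21.
Pivot on row 2; the z-row RHS becomes 300/7 − (-2/21)·(102/5) = 224/5.

224/5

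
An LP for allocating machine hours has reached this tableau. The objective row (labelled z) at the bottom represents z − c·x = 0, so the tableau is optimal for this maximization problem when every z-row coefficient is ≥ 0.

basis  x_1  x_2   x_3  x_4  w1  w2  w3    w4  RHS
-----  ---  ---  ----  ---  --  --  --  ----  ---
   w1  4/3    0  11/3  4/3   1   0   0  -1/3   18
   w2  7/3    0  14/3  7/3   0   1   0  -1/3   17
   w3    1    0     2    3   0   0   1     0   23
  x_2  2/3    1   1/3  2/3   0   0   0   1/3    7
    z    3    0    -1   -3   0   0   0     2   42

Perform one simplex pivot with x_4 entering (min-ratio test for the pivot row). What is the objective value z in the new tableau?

Ratio test on column x_4 — row 1: 18/(4/3) = 27/2; row 2: 17/(7/3) = 51/7; row 3: 23/3 = 23/3; row 4: 7/(2/3) = 21/2. Minimum is 51/7 at row 2 (w2 leaves); pivot element 7/3.
Pivot on row 2; the z-row RHS becomes 42 − (-3)·(51/7) = 447/7.

447/7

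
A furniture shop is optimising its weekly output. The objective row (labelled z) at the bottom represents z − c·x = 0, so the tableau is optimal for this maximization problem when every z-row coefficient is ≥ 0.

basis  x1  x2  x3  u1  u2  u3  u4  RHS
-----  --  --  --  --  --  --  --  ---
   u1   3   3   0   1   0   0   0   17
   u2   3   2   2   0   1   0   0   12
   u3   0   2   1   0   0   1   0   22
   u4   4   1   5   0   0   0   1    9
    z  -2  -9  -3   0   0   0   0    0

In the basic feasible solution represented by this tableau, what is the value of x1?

0

x1 is not in the basis, so in the current basic feasible solution x1 = 0.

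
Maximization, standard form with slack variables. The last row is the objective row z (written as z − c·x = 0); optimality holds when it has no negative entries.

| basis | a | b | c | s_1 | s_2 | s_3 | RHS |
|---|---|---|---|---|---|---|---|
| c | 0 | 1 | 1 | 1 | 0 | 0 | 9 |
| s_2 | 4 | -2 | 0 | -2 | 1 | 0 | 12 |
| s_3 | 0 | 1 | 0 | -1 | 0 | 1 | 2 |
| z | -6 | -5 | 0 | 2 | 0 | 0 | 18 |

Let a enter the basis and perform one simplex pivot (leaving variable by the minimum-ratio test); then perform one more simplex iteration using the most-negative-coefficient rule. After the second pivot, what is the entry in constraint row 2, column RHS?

4

Ratio test on column a — row 1: entry 0 ≤ 0; row 2: 12/4 = 3; row 3: entry 0 ≤ 0. Minimum is 3 at row 2 (s_2 leaves); pivot element 4.
Divide row 2 by 4; eliminate column a from the other rows.
Second iteration: most negative z-row entry is -8 in column b, so b enters.
Ratio test on column b — row 1: 9/1 = 9; row 2: entry -1/2 ≤ 0; row 3: 2/1 = 2. Minimum is 2 at row 3 (s_3 leaves); pivot element 1.
Divide row 3 by 1; eliminate column b from the other rows.
After both pivots, the entry at constraint row 2, column RHS is 4.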